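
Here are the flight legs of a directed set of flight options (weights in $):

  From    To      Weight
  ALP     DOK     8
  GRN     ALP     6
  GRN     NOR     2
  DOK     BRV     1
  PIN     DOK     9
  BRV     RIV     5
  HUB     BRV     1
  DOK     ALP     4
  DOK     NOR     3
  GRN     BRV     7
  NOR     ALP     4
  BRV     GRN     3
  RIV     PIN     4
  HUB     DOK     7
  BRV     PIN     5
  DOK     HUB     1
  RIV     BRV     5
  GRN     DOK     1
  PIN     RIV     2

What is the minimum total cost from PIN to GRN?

$10

Shortest distances from PIN:
PIN: 0
RIV: 2  (via PIN)
BRV: 7  (via RIV)
DOK: 9  (via PIN)
GRN: 10  (via BRV)
Shortest route: PIN → RIV → BRV → GRN = $10.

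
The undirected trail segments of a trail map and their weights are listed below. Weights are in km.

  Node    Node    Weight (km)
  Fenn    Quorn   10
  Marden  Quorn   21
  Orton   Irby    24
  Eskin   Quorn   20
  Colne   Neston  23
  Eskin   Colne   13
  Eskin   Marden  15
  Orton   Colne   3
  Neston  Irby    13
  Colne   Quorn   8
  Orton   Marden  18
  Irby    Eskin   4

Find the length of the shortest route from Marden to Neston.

Shortest distances from Marden:
Marden: 0
Eskin: 15  (via Marden)
Orton: 18  (via Marden)
Irby: 19  (via Eskin)
Quorn: 21  (via Marden)
Colne: 21  (via Orton)
Fenn: 31  (via Quorn)
Neston: 32  (via Irby)
Shortest route: Marden–Eskin–Irby–Neston = 32 km.

32 km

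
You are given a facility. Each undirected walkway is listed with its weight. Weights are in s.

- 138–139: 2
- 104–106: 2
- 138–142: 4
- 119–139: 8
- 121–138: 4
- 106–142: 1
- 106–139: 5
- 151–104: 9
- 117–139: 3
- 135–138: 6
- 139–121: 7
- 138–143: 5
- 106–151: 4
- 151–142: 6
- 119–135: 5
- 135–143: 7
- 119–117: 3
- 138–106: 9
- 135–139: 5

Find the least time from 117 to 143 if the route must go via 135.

15 s

Best 117 to 135: 117–119–135 costing 8
Shortest 135→143: 135–143 = 7
Total via 135: 8 + 7 = 15 s.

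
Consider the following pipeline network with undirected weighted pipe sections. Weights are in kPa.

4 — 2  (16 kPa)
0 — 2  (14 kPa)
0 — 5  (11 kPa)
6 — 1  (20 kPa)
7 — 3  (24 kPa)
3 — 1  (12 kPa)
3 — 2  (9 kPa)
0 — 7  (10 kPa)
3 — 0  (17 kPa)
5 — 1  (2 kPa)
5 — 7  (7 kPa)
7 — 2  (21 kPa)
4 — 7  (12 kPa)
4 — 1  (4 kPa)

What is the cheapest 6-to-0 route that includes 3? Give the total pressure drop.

Shortest 6→3: 6 → 1 → 3 = 32
Best 3 to 0: 3 → 0 costing 17
Total via 3: 32 + 17 = 49 kPa.

49 kPa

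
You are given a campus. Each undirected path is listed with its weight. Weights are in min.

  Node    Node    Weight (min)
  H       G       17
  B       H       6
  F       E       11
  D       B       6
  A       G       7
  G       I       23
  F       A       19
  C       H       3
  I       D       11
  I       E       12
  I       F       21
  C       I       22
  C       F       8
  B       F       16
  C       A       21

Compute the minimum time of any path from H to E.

22 min

Settle nodes by increasing distance from H:
H: 0
C: 3  (via H)
B: 6  (via H)
F: 11  (via C)
D: 12  (via B)
G: 17  (via H)
E: 22  (via F)
Shortest route: H–C–F–E = 22 min.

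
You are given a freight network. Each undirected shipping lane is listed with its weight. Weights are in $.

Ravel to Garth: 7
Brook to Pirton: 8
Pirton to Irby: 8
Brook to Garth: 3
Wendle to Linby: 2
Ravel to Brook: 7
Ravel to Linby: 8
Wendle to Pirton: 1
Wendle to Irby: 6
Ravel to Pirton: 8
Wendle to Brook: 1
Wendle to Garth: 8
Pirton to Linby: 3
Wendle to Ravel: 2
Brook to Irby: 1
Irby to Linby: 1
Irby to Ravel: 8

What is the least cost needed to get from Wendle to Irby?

Candidate routes:
Wendle → Linby → Irby: 2+1 = 3
Wendle → Pirton → Linby → Irby: 1+3+1 = 5
Wendle → Brook → Irby: 1+1 = 2
The minimum is $2 via Wendle → Brook → Irby.

$2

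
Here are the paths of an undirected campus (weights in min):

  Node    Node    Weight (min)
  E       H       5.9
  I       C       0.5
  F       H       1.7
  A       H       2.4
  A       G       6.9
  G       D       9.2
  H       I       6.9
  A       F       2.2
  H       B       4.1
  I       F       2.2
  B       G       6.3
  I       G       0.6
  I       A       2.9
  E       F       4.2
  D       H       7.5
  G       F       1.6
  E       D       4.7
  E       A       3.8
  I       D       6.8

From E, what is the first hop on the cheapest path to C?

Candidate routes:
E → F → I → C: 4.2+2.2+0.5 = 6.9
E → A → I → C: 3.8+2.9+0.5 = 7.2
Cheapest is E → F → I → C at 6.9 min.
So from E the first move is to F.

F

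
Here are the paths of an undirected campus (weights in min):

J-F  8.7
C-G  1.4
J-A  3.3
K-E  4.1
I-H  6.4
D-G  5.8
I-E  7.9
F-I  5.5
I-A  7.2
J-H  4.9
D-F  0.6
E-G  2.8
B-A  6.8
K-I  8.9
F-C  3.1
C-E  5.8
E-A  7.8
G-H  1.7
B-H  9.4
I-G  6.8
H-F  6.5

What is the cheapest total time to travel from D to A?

Enumerating some paths:
D–F–I–A: 0.6+5.5+7.2 = 13.3
D–F–J–A: 0.6+8.7+3.3 = 12.6
Cheapest is D–F–J–A at 12.6 min.

12.6 min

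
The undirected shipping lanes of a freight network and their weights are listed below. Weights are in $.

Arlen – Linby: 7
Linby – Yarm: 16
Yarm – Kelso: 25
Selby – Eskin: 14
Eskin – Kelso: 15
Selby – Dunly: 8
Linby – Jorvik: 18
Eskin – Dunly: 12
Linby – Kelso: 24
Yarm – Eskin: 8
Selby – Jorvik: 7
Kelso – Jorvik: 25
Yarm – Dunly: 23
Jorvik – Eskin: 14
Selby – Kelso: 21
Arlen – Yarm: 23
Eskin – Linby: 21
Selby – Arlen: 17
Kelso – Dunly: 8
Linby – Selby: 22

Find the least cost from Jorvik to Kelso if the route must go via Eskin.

$29

Shortest Jorvik→Eskin: Jorvik → Eskin = 14
Shortest Eskin→Kelso: Eskin → Kelso = 15
Total via Eskin: 14 + 15 = $29.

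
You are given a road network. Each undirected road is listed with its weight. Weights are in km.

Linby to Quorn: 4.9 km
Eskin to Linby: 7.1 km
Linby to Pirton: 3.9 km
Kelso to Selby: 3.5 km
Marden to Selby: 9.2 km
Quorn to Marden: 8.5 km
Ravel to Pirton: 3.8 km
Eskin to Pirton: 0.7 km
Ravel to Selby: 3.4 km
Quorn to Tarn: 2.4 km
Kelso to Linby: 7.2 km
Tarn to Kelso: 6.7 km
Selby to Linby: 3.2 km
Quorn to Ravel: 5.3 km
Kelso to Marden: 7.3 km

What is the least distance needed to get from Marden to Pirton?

Running Dijkstra from Marden:
Marden: 0
Kelso: 7.3  (via Marden)
Quorn: 8.5  (via Marden)
Selby: 9.2  (via Marden)
Tarn: 10.9  (via Quorn)
Linby: 12.4  (via Selby)
Ravel: 12.6  (via Selby)
Pirton: 16.3  (via Linby)
Shortest route: Marden–Selby–Linby–Pirton = 16.3 km.

16.3 km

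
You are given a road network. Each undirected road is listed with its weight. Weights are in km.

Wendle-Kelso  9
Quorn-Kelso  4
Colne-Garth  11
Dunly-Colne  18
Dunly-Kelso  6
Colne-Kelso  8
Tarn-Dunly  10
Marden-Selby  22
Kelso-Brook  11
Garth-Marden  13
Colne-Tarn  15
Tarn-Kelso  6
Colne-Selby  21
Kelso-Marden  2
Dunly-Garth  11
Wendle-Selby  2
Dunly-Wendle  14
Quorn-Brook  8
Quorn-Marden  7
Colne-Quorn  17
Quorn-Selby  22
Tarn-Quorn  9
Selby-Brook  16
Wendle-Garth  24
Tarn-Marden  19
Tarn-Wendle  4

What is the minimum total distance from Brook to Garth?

26 km

Shortest distances from Brook:
Brook: 0
Quorn: 8  (via Brook)
Kelso: 11  (via Brook)
Marden: 13  (via Kelso)
Selby: 16  (via Brook)
Dunly: 17  (via Kelso)
Tarn: 17  (via Quorn)
Wendle: 18  (via Selby)
Colne: 19  (via Kelso)
Garth: 26  (via Marden)
Shortest route: Brook–Kelso–Marden–Garth = 26 km.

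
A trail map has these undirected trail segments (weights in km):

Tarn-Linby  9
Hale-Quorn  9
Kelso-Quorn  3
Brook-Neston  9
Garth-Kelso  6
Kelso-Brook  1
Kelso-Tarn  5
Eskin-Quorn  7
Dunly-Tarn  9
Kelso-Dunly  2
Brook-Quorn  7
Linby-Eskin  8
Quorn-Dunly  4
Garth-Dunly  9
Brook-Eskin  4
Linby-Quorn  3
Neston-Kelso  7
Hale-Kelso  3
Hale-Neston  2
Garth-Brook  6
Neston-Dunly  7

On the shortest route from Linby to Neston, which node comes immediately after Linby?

Compare a few routes:
Linby → Quorn → Hale → Neston: 3+9+2 = 14
Linby → Quorn → Kelso → Neston: 3+3+7 = 13
Linby → Quorn → Kelso → Hale → Neston: 3+3+3+2 = 11
Linby → Quorn → Dunly → Neston: 3+4+7 = 14
The minimum is 11 km via Linby → Quorn → Kelso → Hale → Neston.
So from Linby the first move is to Quorn.

Quorn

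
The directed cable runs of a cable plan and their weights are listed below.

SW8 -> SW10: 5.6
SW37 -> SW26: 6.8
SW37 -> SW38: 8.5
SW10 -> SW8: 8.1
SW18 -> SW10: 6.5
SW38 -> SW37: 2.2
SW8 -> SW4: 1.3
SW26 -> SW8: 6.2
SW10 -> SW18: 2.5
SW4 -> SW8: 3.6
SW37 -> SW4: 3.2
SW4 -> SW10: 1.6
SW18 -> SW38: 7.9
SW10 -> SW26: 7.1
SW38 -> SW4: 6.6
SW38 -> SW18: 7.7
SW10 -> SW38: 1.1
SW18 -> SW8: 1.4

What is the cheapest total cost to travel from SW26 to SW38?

10.2

Shortest distances from SW26:
SW26: 0
SW8: 6.2  (via SW26)
SW4: 7.5  (via SW8)
SW10: 9.1  (via SW4)
SW38: 10.2  (via SW10)
Shortest route: SW26–SW8–SW4–SW10–SW38 = 10.2.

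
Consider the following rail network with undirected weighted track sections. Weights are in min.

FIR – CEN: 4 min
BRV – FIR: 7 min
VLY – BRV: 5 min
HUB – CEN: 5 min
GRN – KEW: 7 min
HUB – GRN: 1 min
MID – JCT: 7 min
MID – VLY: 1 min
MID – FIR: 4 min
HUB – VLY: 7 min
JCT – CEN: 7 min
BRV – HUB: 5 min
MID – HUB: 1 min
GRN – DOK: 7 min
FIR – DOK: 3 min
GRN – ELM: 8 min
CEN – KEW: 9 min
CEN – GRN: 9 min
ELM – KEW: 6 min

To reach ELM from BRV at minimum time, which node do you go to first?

HUB

Candidate routes:
BRV–FIR–MID–HUB–GRN–ELM: 7+4+1+1+8 = 21
BRV–HUB–GRN–KEW–ELM: 5+1+7+6 = 19
BRV–HUB–GRN–ELM: 5+1+8 = 14
BRV–VLY–MID–HUB–GRN–ELM: 5+1+1+1+8 = 16
Cheapest is BRV–HUB–GRN–ELM at 14 min.
So from BRV the first move is to HUB.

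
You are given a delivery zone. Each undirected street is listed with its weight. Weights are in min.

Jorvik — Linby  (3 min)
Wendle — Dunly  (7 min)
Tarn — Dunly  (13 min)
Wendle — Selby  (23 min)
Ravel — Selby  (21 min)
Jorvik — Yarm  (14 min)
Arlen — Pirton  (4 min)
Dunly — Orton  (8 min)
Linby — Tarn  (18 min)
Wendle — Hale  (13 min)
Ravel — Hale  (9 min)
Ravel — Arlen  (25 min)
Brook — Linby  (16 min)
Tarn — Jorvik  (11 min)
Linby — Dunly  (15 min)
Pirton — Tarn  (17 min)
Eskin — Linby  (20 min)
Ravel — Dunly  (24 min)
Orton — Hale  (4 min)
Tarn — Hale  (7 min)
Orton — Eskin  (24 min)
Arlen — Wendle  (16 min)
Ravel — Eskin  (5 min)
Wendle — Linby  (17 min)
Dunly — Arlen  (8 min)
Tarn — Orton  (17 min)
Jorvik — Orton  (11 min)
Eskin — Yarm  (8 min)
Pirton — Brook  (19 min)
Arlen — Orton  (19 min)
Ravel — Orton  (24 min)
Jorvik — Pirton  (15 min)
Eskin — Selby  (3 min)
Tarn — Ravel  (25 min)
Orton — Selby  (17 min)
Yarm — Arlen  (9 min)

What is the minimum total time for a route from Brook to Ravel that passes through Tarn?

Shortest Brook→Tarn: Brook → Linby → Jorvik → Tarn = 30
Shortest Tarn→Ravel: Tarn → Hale → Ravel = 16
Total via Tarn: 30 + 16 = 46 min.

46 min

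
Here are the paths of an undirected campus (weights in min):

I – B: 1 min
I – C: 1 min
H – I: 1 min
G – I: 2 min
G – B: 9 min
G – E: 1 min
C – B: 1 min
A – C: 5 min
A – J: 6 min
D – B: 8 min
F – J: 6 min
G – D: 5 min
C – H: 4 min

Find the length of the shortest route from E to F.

21 min

Compare a few routes:
E - G - B - C - A - J - F: 1+9+1+5+6+6 = 28
E - G - I - B - C - A - J - F: 1+2+1+1+5+6+6 = 22
E - G - I - H - C - A - J - F: 1+2+1+4+5+6+6 = 25
E - G - I - C - A - J - F: 1+2+1+5+6+6 = 21
The minimum is 21 min via E - G - I - C - A - J - F.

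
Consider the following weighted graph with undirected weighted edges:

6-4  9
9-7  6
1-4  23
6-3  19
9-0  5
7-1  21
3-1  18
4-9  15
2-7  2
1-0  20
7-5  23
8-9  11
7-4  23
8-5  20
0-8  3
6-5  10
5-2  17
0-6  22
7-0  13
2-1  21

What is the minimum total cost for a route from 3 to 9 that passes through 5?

54

Best 3 to 5: 3–6–5 costing 29
Shortest 5→9: 5–2–7–9 = 25
Total via 5: 29 + 25 = 54.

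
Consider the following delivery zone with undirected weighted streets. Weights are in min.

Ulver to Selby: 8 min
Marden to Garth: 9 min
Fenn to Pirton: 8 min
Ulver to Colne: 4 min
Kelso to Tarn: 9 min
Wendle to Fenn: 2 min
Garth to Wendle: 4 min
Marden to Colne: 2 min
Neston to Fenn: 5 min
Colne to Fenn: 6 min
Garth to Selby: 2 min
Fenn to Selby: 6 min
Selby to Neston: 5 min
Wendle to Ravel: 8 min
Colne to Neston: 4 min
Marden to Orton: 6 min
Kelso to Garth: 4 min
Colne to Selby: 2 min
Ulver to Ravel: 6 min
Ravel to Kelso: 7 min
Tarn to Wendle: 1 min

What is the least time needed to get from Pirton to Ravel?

18 min

Candidate routes:
Pirton - Fenn - Colne - Ulver - Ravel: 8+6+4+6 = 24
Pirton - Fenn - Wendle - Garth - Kelso - Ravel: 8+2+4+4+7 = 25
Pirton - Fenn - Selby - Colne - Ulver - Ravel: 8+6+2+4+6 = 26
Pirton - Fenn - Wendle - Ravel: 8+2+8 = 18
Cheapest is Pirton - Fenn - Wendle - Ravel at 18 min.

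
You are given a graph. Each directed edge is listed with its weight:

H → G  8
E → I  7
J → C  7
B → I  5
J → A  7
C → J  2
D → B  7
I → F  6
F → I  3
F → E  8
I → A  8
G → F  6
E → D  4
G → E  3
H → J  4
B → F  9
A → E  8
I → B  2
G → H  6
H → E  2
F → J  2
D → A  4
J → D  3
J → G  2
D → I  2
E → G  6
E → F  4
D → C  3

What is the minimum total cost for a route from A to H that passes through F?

Best A to F: A–E–F costing 12
Best F to H: F–J–G–H costing 10
Total via F: 12 + 10 = 22.

22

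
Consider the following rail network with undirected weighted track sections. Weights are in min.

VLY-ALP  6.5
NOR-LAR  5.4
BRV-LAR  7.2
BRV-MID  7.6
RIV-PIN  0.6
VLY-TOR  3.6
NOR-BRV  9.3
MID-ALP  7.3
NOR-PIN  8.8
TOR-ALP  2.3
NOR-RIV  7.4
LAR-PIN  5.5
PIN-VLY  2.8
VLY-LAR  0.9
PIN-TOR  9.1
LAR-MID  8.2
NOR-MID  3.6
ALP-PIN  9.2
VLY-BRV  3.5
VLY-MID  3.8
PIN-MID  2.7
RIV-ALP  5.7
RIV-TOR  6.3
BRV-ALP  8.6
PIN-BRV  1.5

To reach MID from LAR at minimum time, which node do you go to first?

VLY

Enumerating some paths:
LAR → VLY → PIN → MID: 0.9+2.8+2.7 = 6.4
LAR → VLY → MID: 0.9+3.8 = 4.7
The minimum is 4.7 min via LAR → VLY → MID.
So from LAR the first move is to VLY.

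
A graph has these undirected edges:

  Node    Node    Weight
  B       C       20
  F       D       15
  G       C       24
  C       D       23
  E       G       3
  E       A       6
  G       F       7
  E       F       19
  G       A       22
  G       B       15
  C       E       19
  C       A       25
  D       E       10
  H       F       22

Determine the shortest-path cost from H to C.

51

Settle nodes by increasing distance from H:
H: 0
F: 22  (via H)
G: 29  (via F)
E: 32  (via G)
D: 37  (via F)
A: 38  (via E)
B: 44  (via G)
C: 51  (via E)
Shortest route: H → F → G → E → C = 51.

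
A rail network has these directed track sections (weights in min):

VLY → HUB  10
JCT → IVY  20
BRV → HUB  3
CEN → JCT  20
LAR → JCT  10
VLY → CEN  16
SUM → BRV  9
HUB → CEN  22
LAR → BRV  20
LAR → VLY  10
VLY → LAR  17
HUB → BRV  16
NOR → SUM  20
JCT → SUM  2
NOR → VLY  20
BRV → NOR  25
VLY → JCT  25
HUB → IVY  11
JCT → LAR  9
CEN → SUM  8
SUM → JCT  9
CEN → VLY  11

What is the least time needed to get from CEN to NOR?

Enumerating some paths:
CEN → JCT → SUM → BRV → NOR: 20+2+9+25 = 56
CEN → SUM → BRV → NOR: 8+9+25 = 42
The minimum is 42 min via CEN → SUM → BRV → NOR.

42 min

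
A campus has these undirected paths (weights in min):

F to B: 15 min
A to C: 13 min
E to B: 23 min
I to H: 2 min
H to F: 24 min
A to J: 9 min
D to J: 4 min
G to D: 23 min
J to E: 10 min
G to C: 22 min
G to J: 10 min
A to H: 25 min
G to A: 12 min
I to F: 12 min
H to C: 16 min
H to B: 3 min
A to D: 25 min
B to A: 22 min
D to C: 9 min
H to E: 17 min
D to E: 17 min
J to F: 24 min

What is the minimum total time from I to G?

39 min

Candidate routes:
I → H → A → G: 2+25+12 = 39
I → H → C → D → J → G: 2+16+9+4+10 = 41
I → H → C → G: 2+16+22 = 40
Cheapest is I → H → A → G at 39 min.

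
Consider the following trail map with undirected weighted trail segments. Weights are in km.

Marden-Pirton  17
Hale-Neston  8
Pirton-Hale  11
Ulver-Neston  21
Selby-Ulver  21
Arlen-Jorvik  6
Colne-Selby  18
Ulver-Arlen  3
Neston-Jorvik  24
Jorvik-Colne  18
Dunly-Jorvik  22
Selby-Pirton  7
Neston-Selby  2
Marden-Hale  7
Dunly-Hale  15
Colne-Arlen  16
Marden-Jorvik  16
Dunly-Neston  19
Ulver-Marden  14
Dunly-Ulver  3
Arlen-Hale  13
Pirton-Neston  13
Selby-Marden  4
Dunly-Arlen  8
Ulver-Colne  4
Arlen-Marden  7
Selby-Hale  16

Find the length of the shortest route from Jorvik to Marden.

13 km

Shortest distances from Jorvik:
Jorvik: 0
Arlen: 6  (via Jorvik)
Ulver: 9  (via Arlen)
Dunly: 12  (via Ulver)
Colne: 13  (via Ulver)
Marden: 13  (via Arlen)
Shortest route: Jorvik–Arlen–Marden = 13 km.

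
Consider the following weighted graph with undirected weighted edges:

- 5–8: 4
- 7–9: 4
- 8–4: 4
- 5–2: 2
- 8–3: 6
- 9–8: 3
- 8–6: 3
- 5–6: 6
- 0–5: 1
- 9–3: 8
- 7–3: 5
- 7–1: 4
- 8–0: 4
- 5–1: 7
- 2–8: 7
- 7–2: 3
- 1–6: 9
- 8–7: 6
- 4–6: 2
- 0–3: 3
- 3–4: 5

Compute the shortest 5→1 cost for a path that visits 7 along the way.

Shortest 5→7: 5–2–7 = 5
Shortest 7→1: 7–1 = 4
Total via 7: 5 + 4 = 9.

9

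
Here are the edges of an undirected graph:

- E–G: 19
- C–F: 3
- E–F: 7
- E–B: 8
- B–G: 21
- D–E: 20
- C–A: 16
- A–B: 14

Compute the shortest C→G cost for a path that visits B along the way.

Shortest C→B: C → F → E → B = 18
Best B to G: B → G costing 21
Total via B: 18 + 21 = 39.

39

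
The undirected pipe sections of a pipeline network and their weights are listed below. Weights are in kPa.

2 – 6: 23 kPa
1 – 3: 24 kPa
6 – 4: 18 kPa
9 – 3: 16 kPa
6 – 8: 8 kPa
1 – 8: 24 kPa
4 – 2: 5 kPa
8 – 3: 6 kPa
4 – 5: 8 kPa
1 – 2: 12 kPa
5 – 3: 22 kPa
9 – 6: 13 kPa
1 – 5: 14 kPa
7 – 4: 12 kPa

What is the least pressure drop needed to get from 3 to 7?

42 kPa

Running Dijkstra from 3:
3: 0
8: 6  (via 3)
6: 14  (via 8)
9: 16  (via 3)
5: 22  (via 3)
1: 24  (via 3)
4: 30  (via 5)
2: 35  (via 4)
7: 42  (via 4)
Shortest route: 3–5–4–7 = 42 kPa.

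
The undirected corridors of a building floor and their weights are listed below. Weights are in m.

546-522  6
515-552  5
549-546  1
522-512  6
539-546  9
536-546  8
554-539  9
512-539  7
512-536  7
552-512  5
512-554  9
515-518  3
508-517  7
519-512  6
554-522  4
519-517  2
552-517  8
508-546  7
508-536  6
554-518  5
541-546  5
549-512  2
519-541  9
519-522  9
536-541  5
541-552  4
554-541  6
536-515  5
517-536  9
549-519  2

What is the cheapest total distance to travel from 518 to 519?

17 m

Compare a few routes:
518 → 515 → 552 → 512 → 549 → 519: 3+5+5+2+2 = 17
518 → 515 → 552 → 517 → 519: 3+5+8+2 = 18
518 → 554 → 522 → 546 → 549 → 519: 5+4+6+1+2 = 18
518 → 554 → 522 → 519: 5+4+9 = 18
Cheapest is 518 → 515 → 552 → 512 → 549 → 519 at 17 m.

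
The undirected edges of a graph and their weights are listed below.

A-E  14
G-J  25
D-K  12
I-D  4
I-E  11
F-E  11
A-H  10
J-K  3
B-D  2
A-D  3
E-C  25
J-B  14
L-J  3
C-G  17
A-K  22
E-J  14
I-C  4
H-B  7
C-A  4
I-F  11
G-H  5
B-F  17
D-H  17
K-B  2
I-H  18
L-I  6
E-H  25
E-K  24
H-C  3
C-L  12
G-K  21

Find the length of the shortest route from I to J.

9

Candidate routes:
I → D → B → K → J: 4+2+2+3 = 11
I → C → A → D → B → K → J: 4+4+3+2+2+3 = 18
I → L → J: 6+3 = 9
The minimum is 9 via I → L → J.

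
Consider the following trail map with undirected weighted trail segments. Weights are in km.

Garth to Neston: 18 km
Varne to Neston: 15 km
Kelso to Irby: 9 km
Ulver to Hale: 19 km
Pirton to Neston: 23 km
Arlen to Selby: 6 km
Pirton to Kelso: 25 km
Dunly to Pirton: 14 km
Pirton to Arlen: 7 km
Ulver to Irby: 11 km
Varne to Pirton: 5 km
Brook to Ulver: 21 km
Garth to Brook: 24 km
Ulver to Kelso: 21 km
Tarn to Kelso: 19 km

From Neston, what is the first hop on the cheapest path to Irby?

Compare a few routes:
Neston → Pirton → Kelso → Irby: 23+25+9 = 57
Neston → Varne → Pirton → Kelso → Ulver → Irby: 15+5+25+21+11 = 77
Neston → Varne → Pirton → Kelso → Irby: 15+5+25+9 = 54
Neston → Garth → Brook → Ulver → Irby: 18+24+21+11 = 74
Cheapest is Neston → Varne → Pirton → Kelso → Irby at 54 km.
So from Neston the first move is to Varne.

Varne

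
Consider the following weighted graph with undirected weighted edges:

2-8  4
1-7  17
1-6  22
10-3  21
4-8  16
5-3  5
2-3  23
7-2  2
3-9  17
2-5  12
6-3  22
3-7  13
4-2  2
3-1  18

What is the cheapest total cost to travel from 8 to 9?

36

Compare a few routes:
8 - 2 - 7 - 3 - 9: 4+2+13+17 = 36
8 - 2 - 5 - 3 - 9: 4+12+5+17 = 38
8 - 2 - 3 - 9: 4+23+17 = 44
Cheapest is 8 - 2 - 7 - 3 - 9 at 36.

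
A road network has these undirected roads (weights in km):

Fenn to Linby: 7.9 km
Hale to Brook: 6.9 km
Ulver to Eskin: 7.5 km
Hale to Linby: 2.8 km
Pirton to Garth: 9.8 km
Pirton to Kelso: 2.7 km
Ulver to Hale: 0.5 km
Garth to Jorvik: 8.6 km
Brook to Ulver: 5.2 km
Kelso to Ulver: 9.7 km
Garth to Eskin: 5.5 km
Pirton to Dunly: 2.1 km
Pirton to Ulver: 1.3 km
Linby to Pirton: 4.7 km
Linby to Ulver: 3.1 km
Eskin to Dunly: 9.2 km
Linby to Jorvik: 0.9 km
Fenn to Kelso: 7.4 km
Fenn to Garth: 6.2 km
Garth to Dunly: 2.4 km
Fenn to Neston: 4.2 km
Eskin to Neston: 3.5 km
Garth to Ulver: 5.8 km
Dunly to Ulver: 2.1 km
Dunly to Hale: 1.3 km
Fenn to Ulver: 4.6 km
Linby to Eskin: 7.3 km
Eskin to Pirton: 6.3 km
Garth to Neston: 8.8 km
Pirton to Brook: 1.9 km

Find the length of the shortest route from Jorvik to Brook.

Shortest distances from Jorvik:
Jorvik: 0
Linby: 0.9  (via Jorvik)
Hale: 3.7  (via Linby)
Ulver: 4  (via Linby)
Dunly: 5  (via Hale)
Pirton: 5.3  (via Ulver)
Brook: 7.2  (via Pirton)
Shortest route: Jorvik → Linby → Ulver → Pirton → Brook = 7.2 km.

7.2 km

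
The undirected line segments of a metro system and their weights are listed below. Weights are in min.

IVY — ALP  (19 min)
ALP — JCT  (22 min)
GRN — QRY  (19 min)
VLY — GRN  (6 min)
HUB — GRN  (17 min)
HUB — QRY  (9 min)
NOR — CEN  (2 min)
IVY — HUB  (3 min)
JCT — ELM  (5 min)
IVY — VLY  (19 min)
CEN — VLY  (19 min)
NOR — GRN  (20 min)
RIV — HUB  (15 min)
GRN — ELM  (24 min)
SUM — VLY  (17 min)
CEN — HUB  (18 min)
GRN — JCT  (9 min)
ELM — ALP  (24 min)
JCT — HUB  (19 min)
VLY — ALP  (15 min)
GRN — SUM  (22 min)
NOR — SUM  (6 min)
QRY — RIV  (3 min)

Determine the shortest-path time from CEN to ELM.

Enumerating some paths:
CEN - VLY - GRN - JCT - ELM: 19+6+9+5 = 39
CEN - NOR - GRN - JCT - ELM: 2+20+9+5 = 36
Cheapest is CEN - NOR - GRN - JCT - ELM at 36 min.

36 min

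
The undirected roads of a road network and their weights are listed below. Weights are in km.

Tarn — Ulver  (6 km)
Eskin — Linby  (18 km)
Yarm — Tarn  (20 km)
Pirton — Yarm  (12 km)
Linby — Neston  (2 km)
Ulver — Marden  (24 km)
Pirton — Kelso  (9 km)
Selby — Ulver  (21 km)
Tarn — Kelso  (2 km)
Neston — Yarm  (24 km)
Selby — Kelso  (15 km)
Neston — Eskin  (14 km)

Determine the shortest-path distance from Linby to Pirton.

38 km

Running Dijkstra from Linby:
Linby: 0
Neston: 2  (via Linby)
Eskin: 16  (via Neston)
Yarm: 26  (via Neston)
Pirton: 38  (via Yarm)
Shortest route: Linby → Neston → Yarm → Pirton = 38 km.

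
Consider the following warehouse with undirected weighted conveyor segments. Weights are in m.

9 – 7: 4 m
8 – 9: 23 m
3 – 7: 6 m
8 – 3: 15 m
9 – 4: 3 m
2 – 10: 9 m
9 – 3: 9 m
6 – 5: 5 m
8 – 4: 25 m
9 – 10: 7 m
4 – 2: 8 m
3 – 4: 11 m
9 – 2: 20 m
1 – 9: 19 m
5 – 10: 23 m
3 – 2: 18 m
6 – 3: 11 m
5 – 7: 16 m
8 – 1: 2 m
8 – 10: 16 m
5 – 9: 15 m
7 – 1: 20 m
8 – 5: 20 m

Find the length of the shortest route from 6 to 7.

17 m

Settle nodes by increasing distance from 6:
6: 0
5: 5  (via 6)
3: 11  (via 6)
7: 17  (via 3)
Shortest route: 6 → 3 → 7 = 17 m.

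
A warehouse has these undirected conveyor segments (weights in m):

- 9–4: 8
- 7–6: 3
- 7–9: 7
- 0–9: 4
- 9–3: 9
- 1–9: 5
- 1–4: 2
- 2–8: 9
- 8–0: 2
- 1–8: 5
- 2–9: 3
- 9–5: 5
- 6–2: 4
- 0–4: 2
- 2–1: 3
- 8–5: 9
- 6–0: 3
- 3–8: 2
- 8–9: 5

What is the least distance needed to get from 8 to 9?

5 m

Shortest distances from 8:
8: 0
0: 2  (via 8)
3: 2  (via 8)
4: 4  (via 0)
1: 5  (via 8)
6: 5  (via 0)
9: 5  (via 8)
Shortest route: 8–9 = 5 m.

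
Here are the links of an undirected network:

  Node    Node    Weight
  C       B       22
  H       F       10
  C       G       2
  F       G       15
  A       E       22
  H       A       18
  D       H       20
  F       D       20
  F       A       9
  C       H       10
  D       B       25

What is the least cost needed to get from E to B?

Candidate routes:
E - A - F - G - C - B: 22+9+15+2+22 = 70
E - A - H - C - B: 22+18+10+22 = 72
The minimum is 70 via E - A - F - G - C - B.

70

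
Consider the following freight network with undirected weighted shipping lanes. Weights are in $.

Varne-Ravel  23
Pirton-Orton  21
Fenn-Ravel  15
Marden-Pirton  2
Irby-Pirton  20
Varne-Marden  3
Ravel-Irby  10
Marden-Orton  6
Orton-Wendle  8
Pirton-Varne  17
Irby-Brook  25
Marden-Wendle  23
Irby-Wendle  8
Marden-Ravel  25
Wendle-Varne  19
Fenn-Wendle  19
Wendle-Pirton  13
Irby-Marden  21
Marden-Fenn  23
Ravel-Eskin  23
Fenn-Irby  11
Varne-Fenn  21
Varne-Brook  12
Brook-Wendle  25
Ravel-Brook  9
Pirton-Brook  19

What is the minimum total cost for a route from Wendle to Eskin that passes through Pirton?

$62

Best Wendle to Pirton: Wendle–Pirton costing 13
Shortest Pirton→Eskin: Pirton–Marden–Varne–Brook–Ravel–Eskin = 49
Total via Pirton: 13 + 49 = $62.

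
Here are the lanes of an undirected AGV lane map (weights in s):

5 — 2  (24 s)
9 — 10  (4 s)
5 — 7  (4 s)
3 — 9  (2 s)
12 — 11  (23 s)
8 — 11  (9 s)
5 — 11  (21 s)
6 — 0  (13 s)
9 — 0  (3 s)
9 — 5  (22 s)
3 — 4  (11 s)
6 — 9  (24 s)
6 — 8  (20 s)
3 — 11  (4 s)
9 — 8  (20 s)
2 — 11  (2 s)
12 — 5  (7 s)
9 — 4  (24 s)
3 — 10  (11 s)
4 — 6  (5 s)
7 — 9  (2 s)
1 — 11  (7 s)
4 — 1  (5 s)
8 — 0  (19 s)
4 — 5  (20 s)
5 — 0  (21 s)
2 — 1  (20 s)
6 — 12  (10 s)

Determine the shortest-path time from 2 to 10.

12 s

Candidate routes:
2 → 11 → 3 → 9 → 10: 2+4+2+4 = 12
2 → 11 → 3 → 10: 2+4+11 = 17
The minimum is 12 s via 2 → 11 → 3 → 9 → 10.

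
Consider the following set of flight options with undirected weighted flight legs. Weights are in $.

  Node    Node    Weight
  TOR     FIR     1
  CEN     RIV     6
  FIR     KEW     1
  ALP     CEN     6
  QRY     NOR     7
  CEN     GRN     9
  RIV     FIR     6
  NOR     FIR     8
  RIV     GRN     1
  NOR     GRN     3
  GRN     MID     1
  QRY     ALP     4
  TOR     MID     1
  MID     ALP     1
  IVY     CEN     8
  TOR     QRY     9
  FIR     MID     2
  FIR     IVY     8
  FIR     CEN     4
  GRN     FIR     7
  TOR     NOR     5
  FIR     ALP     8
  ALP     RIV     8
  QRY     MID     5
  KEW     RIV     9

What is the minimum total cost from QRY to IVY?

$15

Settle nodes by increasing distance from QRY:
QRY: 0
ALP: 4  (via QRY)
MID: 5  (via QRY)
GRN: 6  (via MID)
TOR: 6  (via MID)
NOR: 7  (via QRY)
RIV: 7  (via GRN)
FIR: 7  (via MID)
KEW: 8  (via FIR)
CEN: 10  (via ALP)
IVY: 15  (via FIR)
Shortest route: QRY → MID → FIR → IVY = $15.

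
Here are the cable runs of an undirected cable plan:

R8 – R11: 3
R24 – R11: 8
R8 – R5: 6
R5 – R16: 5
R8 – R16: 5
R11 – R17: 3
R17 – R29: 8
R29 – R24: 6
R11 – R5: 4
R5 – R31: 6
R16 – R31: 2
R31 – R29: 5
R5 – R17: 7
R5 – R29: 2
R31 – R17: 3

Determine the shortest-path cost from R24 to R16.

13

Shortest distances from R24:
R24: 0
R29: 6  (via R24)
R5: 8  (via R29)
R11: 8  (via R24)
R31: 11  (via R29)
R17: 11  (via R11)
R8: 11  (via R11)
R16: 13  (via R5)
Shortest route: R24 → R29 → R5 → R16 = 13.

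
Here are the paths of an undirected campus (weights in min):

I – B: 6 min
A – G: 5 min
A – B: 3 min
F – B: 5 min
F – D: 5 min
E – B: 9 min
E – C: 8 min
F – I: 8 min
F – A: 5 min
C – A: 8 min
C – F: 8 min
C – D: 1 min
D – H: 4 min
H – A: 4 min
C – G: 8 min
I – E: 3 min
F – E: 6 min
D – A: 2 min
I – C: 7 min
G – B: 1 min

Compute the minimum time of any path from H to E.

13 min

Enumerating some paths:
H → D → C → E: 4+1+8 = 13
H → D → F → E: 4+5+6 = 15
The minimum is 13 min via H → D → C → E.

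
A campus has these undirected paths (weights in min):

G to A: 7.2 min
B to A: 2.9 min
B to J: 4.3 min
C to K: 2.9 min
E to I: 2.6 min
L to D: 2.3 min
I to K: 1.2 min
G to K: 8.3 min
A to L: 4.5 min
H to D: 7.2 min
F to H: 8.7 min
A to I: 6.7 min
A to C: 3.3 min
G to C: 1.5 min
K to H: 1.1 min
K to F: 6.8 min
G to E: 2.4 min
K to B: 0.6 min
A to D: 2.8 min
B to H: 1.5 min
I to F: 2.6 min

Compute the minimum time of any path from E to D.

10 min

Enumerating some paths:
E–G–C–A–D: 2.4+1.5+3.3+2.8 = 10
E–I–K–B–A–D: 2.6+1.2+0.6+2.9+2.8 = 10.1
E–I–A–D: 2.6+6.7+2.8 = 12.1
Cheapest is E–G–C–A–D at 10 min.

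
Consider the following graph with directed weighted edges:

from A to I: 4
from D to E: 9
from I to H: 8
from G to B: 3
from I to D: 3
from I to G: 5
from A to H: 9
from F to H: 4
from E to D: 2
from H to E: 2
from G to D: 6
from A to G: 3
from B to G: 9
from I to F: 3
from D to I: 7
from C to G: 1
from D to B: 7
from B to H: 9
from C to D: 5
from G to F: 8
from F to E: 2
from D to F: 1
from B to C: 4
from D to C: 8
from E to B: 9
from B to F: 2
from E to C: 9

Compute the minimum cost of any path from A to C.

10

Shortest distances from A:
A: 0
G: 3  (via A)
I: 4  (via A)
B: 6  (via G)
D: 7  (via I)
F: 7  (via I)
E: 9  (via F)
H: 9  (via A)
C: 10  (via B)
Shortest route: A–G–B–C = 10.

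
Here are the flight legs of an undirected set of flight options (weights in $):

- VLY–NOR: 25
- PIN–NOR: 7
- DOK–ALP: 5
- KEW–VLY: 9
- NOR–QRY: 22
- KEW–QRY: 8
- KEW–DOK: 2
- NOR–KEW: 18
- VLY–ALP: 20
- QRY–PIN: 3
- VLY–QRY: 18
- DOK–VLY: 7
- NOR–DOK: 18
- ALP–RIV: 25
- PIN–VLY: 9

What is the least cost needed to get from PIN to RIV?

$43

Compare a few routes:
PIN → VLY → DOK → ALP → RIV: 9+7+5+25 = 46
PIN → QRY → KEW → DOK → ALP → RIV: 3+8+2+5+25 = 43
PIN → VLY → KEW → DOK → ALP → RIV: 9+9+2+5+25 = 50
PIN → VLY → ALP → RIV: 9+20+25 = 54
Cheapest is PIN → QRY → KEW → DOK → ALP → RIV at $43.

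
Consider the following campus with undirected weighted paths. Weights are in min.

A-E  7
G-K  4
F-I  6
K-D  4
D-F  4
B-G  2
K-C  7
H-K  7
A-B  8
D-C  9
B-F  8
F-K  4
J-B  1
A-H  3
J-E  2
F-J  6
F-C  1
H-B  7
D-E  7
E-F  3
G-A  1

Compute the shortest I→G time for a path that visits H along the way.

21 min

Shortest I→H: I → F → K → H = 17
Shortest H→G: H → A → G = 4
Total via H: 17 + 4 = 21 min.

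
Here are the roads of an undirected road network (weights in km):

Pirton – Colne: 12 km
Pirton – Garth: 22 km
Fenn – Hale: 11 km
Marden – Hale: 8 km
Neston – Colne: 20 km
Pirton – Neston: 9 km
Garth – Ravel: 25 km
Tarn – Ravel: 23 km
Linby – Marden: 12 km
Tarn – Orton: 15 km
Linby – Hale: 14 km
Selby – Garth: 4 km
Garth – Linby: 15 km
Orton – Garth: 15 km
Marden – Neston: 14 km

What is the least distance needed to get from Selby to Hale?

Running Dijkstra from Selby:
Selby: 0
Garth: 4  (via Selby)
Orton: 19  (via Garth)
Linby: 19  (via Garth)
Pirton: 26  (via Garth)
Ravel: 29  (via Garth)
Marden: 31  (via Linby)
Hale: 33  (via Linby)
Shortest route: Selby–Garth–Linby–Hale = 33 km.

33 km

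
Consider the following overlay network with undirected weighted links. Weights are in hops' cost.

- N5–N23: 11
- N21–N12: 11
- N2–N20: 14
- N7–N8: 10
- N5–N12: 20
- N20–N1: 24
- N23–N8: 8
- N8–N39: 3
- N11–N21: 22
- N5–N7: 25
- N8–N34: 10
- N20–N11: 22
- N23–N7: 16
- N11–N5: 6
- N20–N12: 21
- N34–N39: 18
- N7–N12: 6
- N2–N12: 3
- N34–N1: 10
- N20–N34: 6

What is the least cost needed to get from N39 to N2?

Compare a few routes:
N39 - N8 - N23 - N7 - N12 - N2: 3+8+16+6+3 = 36
N39 - N8 - N7 - N12 - N2: 3+10+6+3 = 22
N39 - N8 - N34 - N20 - N2: 3+10+6+14 = 33
N39 - N34 - N20 - N2: 18+6+14 = 38
The minimum is 22 hops' cost via N39 - N8 - N7 - N12 - N2.

22 hops' cost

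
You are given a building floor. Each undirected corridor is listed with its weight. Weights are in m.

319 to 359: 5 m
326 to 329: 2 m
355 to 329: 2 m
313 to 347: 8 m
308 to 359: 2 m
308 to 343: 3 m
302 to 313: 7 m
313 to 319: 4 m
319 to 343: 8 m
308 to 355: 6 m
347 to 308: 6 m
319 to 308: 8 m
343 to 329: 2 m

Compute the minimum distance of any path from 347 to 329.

11 m

Settle nodes by increasing distance from 347:
347: 0
308: 6  (via 347)
359: 8  (via 308)
313: 8  (via 347)
343: 9  (via 308)
329: 11  (via 343)
Shortest route: 347–308–343–329 = 11 m.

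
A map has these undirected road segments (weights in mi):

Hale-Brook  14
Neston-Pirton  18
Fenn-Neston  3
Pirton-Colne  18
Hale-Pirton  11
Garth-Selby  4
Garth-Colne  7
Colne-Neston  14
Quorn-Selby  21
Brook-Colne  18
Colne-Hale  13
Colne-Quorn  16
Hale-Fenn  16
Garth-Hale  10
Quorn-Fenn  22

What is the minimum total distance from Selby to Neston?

25 mi

Running Dijkstra from Selby:
Selby: 0
Garth: 4  (via Selby)
Colne: 11  (via Garth)
Hale: 14  (via Garth)
Quorn: 21  (via Selby)
Neston: 25  (via Colne)
Shortest route: Selby–Garth–Colne–Neston = 25 mi.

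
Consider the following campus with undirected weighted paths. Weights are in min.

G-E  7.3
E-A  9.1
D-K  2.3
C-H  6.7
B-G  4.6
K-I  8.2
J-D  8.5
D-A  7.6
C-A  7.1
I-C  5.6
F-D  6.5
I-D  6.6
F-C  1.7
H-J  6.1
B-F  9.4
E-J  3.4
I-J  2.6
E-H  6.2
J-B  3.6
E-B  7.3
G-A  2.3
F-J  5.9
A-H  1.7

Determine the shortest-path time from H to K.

Enumerating some paths:
H - J - D - K: 6.1+8.5+2.3 = 16.9
H - A - D - K: 1.7+7.6+2.3 = 11.6
Cheapest is H - A - D - K at 11.6 min.

11.6 min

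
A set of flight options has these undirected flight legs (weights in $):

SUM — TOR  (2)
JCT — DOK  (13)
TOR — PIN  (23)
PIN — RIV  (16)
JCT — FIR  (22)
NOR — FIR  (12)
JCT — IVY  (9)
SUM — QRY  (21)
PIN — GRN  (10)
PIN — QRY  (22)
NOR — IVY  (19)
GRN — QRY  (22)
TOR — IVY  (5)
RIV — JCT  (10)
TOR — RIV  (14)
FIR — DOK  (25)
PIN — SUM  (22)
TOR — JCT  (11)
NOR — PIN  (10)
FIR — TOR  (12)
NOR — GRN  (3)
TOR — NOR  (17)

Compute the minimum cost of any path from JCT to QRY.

Candidate routes:
JCT → RIV → TOR → SUM → QRY: 10+14+2+21 = 47
JCT → TOR → SUM → QRY: 11+2+21 = 34
JCT → RIV → PIN → QRY: 10+16+22 = 48
JCT → IVY → TOR → SUM → QRY: 9+5+2+21 = 37
Cheapest is JCT → TOR → SUM → QRY at $34.

$34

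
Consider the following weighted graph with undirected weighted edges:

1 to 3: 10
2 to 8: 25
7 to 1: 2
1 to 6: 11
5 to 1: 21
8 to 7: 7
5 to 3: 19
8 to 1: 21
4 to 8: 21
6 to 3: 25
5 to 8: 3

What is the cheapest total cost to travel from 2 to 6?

Compare a few routes:
2–8–7–1–6: 25+7+2+11 = 45
2–8–5–1–6: 25+3+21+11 = 60
2–8–5–3–1–6: 25+3+19+10+11 = 68
2–8–1–6: 25+21+11 = 57
Cheapest is 2–8–7–1–6 at 45.

45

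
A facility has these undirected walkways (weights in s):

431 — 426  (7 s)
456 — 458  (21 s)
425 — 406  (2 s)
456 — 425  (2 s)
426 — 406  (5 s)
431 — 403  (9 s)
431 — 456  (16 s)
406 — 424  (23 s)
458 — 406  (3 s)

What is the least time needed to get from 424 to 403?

Shortest distances from 424:
424: 0
406: 23  (via 424)
425: 25  (via 406)
458: 26  (via 406)
456: 27  (via 425)
426: 28  (via 406)
431: 35  (via 426)
403: 44  (via 431)
Shortest route: 424 → 406 → 426 → 431 → 403 = 44 s.

44 s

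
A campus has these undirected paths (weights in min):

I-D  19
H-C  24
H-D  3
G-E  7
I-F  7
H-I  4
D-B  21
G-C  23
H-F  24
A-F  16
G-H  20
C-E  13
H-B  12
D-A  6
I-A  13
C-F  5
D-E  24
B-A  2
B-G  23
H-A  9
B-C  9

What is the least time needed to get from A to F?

16 min

Compare a few routes:
A - D - H - I - F: 6+3+4+7 = 20
A - I - F: 13+7 = 20
A - F: 16 = 16
A - H - I - F: 9+4+7 = 20
Cheapest is A - F at 16 min.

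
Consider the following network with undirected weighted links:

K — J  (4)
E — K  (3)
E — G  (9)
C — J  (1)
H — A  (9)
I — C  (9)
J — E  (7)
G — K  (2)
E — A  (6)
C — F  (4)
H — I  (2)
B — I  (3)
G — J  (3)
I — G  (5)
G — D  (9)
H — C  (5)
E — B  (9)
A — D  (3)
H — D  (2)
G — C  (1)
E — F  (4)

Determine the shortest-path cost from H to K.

Compare a few routes:
H - C - J - G - K: 5+1+3+2 = 11
H - C - G - K: 5+1+2 = 8
H - C - J - K: 5+1+4 = 10
H - I - G - K: 2+5+2 = 9
Cheapest is H - C - G - K at 8.

8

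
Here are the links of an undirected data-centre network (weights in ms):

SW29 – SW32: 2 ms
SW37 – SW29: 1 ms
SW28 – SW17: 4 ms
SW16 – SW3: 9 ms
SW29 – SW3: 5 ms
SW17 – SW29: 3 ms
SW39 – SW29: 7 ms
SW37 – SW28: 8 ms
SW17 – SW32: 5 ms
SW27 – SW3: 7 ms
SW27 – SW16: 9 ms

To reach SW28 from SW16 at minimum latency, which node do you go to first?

SW3

Enumerating some paths:
SW16 - SW3 - SW29 - SW37 - SW28: 9+5+1+8 = 23
SW16 - SW3 - SW29 - SW17 - SW28: 9+5+3+4 = 21
SW16 - SW3 - SW29 - SW32 - SW17 - SW28: 9+5+2+5+4 = 25
The minimum is 21 ms via SW16 - SW3 - SW29 - SW17 - SW28.
So from SW16 the first move is to SW3.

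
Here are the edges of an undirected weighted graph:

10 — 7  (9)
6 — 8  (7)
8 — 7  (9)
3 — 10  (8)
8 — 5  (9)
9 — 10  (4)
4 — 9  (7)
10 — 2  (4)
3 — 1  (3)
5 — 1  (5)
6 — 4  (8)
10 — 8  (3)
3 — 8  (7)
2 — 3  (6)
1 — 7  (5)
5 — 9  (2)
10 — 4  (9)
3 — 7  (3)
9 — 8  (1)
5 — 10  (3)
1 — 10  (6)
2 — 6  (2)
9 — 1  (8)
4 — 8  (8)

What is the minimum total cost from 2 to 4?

Settle nodes by increasing distance from 2:
2: 0
6: 2  (via 2)
10: 4  (via 2)
3: 6  (via 2)
5: 7  (via 10)
8: 7  (via 10)
9: 8  (via 10)
1: 9  (via 3)
7: 9  (via 3)
4: 10  (via 6)
Shortest route: 2–6–4 = 10.

10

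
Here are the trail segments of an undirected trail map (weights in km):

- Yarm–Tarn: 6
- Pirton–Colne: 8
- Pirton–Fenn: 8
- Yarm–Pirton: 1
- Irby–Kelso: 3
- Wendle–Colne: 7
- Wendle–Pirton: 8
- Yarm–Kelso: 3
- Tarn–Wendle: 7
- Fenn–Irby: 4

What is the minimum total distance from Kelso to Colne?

12 km

Shortest distances from Kelso:
Kelso: 0
Yarm: 3  (via Kelso)
Irby: 3  (via Kelso)
Pirton: 4  (via Yarm)
Fenn: 7  (via Irby)
Tarn: 9  (via Yarm)
Wendle: 12  (via Pirton)
Colne: 12  (via Pirton)
Shortest route: Kelso → Yarm → Pirton → Colne = 12 km.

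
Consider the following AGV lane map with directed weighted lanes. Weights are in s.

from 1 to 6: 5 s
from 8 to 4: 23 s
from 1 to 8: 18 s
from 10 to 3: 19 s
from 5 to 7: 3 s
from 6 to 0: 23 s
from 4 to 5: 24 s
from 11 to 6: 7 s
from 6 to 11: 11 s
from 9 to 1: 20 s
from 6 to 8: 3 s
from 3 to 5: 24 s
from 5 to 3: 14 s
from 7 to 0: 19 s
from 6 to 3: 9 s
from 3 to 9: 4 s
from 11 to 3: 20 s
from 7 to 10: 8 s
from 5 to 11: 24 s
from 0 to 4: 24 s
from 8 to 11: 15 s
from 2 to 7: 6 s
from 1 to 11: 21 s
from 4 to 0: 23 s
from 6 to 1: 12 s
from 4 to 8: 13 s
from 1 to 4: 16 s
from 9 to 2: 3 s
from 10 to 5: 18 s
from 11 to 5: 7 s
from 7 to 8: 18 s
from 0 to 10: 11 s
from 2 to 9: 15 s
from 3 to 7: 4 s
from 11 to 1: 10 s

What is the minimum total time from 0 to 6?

59 s

Shortest distances from 0:
0: 0
10: 11  (via 0)
4: 24  (via 0)
5: 29  (via 10)
3: 30  (via 10)
7: 32  (via 5)
9: 34  (via 3)
2: 37  (via 9)
8: 37  (via 4)
11: 52  (via 8)
1: 54  (via 9)
6: 59  (via 11)
Shortest route: 0 → 4 → 8 → 11 → 6 = 59 s.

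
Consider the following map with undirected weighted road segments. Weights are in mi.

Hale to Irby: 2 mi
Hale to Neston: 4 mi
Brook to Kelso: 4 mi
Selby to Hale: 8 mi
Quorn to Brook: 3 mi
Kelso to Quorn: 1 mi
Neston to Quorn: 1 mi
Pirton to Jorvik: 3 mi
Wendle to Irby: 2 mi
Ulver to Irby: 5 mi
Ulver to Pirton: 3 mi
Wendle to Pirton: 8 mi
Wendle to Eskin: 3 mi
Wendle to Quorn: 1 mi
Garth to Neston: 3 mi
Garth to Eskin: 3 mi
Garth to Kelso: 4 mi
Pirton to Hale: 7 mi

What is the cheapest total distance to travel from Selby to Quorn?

13 mi

Running Dijkstra from Selby:
Selby: 0
Hale: 8  (via Selby)
Irby: 10  (via Hale)
Neston: 12  (via Hale)
Wendle: 12  (via Irby)
Quorn: 13  (via Neston)
Shortest route: Selby–Hale–Neston–Quorn = 13 mi.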